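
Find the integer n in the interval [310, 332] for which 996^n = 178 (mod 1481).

324

Compute 996^310 mod 1481 = 853, then multiply by 996 repeatedly:
  996^310=853  996^311=975  996^312=1045  996^313=1158  996^314=1150
  996^315=587  996^316=1138  996^317=483  996^318=1224  996^319=241
  996^320=114  996^321=988  996^322=664  996^323=818  996^324=178
Found 178 at exponent 324.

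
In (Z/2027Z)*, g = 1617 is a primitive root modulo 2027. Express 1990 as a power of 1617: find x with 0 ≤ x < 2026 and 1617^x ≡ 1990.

Baby-step giant-step with m = ceil(sqrt(2026)) = 46.
Baby table (1617^j mod 2027 for j=0..45):
  0:1  1:1617  2:1886  3:1054  4:1638  5:1384  6:120  7:1475
  8:1323  9:806  10:1968  11:1893  12:211  13:651  14:654  15:1451
  16:1028  17:136  18:996  19:1094  20:1454  21:1825  22:1740  23:104
  24:1954  25:1552  26:158  27:84  28:19  29:318  30:1375  31:1783
  32:717  33:1972  34:253  35:1674  36:813  37:1125  38:906  39:1508
  40:1982  41:207  42:264  43:1218  44:1289  45:557
Giant step factor: 1617^(-46) ≡ 887 (mod 2027).
Scan 1990·887^i mod 2027 for i = 0, 1, …:
  i=0: 1990   i=1: 1640   i=2: 1321   i=3: 121
  i=4: 1923   i=5: 994   i=6: 1960   i=7: 1381
  i=8: 639   i=9: 1260     …   i=25: 962
  i=26: 1954
Match at i=26, j=24: x = 26·46 + 24 = 1220.

1220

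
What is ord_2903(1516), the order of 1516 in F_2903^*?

1451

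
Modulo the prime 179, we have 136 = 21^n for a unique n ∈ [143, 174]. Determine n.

Compute 21^143 mod 179 = 166, then multiply by 21 repeatedly:
  21^143=166  21^144=85  21^145=174  21^146=74  21^147=122
  21^148=56  21^149=102  21^150=173  21^151=53  21^152=39
  21^153=103  21^154=15  21^155=136
Found 136 at exponent 155.

155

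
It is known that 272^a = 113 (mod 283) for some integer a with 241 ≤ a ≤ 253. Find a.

Compute 272^241 mod 283 = 270, then multiply by 272 repeatedly:
  272^241=270  272^242=143  272^243=125  272^244=40  272^245=126
  272^246=29  272^247=247  272^248=113
Found 113 at exponent 248.

248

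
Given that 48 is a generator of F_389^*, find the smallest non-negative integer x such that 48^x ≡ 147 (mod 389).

Baby-step giant-step with m = ceil(sqrt(388)) = 20.
Baby table (48^j mod 389 for j=0..19):
  0:1  1:48  2:359  3:116  4:122  5:21  6:230  7:148
  8:102  9:228  10:52  11:162  12:385  13:197  14:120  15:314
  16:290  17:305  18:247  19:186
Giant step factor: 48^(-20) ≡ 348 (mod 389).
Scan 147·348^i mod 389 for i = 0, 1, …:
  i=0: 147   i=1: 197
Match at i=1, j=13: x = 1·20 + 13 = 33.

33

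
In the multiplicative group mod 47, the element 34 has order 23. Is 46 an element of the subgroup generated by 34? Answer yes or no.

46 ∈ ⟨34⟩ iff 46^23 ≡ 1 (mod 47), since |⟨34⟩| = 23.
46^23 mod 47 = 46.
Since 46 ≠ 1, 46 does not lie in the subgroup.

no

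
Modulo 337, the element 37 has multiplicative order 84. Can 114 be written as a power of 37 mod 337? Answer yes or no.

no

114 ∈ ⟨37⟩ iff 114^84 ≡ 1 (mod 337), since |⟨37⟩| = 84.
114^84 mod 337 = 189.
Since 189 ≠ 1, 114 does not lie in the subgroup.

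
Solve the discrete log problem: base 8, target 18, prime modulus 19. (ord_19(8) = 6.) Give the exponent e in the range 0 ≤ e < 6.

Successive powers of 8 modulo 19:
  8^0=1  8^1=8  8^2=7  8^3=18
So 8^3 ≡ 18 (mod 19), giving e = 3.

3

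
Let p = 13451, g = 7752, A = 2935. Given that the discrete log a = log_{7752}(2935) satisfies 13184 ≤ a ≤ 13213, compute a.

13205

Compute 7752^13184 mod 13451 = 10855, then multiply by 7752 repeatedly:
  7752^13184=10855  7752^13185=11955  7752^13186=11221  7752^13187=11026  7752^13188=5898
  7752^13189=1347  7752^13190=3968  7752^13191=10950  7752^13192=8590  7752^13193=7230
  7752^13194=10094  7752^13195=4221  7752^13196=8360  7752^13197=13253  7752^13198=11969
  7752^13199=12141  7752^13200=385  7752^13201=11849  7752^13202=10020  7752^13203=8966
  7752^13204=3115  7752^13205=2935
Found 2935 at exponent 13205.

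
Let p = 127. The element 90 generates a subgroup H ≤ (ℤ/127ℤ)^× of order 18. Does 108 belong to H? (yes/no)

yes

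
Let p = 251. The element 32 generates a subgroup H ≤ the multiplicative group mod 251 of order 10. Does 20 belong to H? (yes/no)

yes

20 ∈ ⟨32⟩ iff 20^10 ≡ 1 (mod 251), since |⟨32⟩| = 10.
20^10 mod 251 = 1.
Since 1 = 1, 20 lies in the subgroup.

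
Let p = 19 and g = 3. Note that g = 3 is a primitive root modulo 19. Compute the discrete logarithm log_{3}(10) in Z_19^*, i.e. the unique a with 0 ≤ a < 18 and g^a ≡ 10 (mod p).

Successive powers of 3 modulo 19:
  3^0=1  3^1=3  3^2=9  3^3=8  3^4=5  3^5=15
  3^6=7  3^7=2  3^8=6  3^9=18  3^10=16  3^11=10
So 3^11 ≡ 10 (mod 19), giving a = 11.

11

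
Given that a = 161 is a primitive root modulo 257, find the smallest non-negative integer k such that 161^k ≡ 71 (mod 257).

83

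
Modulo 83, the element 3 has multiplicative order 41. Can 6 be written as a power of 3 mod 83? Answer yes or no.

no

6 ∈ ⟨3⟩ iff 6^41 ≡ 1 (mod 83), since |⟨3⟩| = 41.
6^41 mod 83 = 82.
Since 82 ≠ 1, 6 does not lie in the subgroup.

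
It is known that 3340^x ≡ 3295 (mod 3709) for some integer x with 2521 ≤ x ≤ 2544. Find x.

2527

Compute 3340^2521 mod 3709 = 219, then multiply by 3340 repeatedly:
  3340^2521=219  3340^2522=787  3340^2523=2608  3340^2524=1988  3340^2525=810
  3340^2526=1539  3340^2527=3295
Found 3295 at exponent 2527.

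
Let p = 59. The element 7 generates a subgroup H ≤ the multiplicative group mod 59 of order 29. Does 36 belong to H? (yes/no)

36 ∈ ⟨7⟩ iff 36^29 ≡ 1 (mod 59), since |⟨7⟩| = 29.
36^29 mod 59 = 1.
Since 1 = 1, 36 lies in the subgroup.

yes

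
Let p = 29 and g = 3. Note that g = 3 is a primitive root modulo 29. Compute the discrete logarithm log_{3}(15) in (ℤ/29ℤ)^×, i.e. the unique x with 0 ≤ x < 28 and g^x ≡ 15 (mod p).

Successive powers of 3 modulo 29:
  3^0=1  3^1=3  3^2=9  3^3=27  3^4=23  3^5=11
  3^6=4  3^7=12  3^8=7  3^9=21  3^10=5  3^11=15
So 3^11 ≡ 15 (mod 29), giving x = 11.

11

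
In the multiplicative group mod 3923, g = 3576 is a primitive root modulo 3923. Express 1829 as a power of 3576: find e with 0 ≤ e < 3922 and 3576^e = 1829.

2151

Baby-step giant-step with m = ceil(sqrt(3922)) = 63.
Baby table (3576^j mod 3923 for j=0..62):
  0:1  1:3576  2:2719  3:1950  4:2029  5:2077  6:1113  7:2166
  8:1614  9:931  10:2552  11:1054  12:3024  13:2036  14:3571  15:531
  16:124  17:125  18:3701  19:2497  20:524  21:2553  22:707  23:1820
  24:63  25:1677  26:2608  27:1237  28:2291  29:1392  30:3428  31:3076
  32:3607  33:3731  34:3856  35:3634  36:2208  37:2732  38:1362  39:2069
  40:3889  41:29  42:1706  43:391  44:1628  45:3919  46:1388  47:893
  48:46  49:3653  50:3461  51:3394  52:3105  53:1390  54:199  55:1561
  56:3630  57:3596  58:3625  59:1408  60:1799  61:3427  62:3423
Giant step factor: 3576^(-63) ≡ 2284 (mod 3923).
Scan 1829·2284^i mod 3923 for i = 0, 1, …:
  i=0: 1829   i=1: 3364   i=2: 2142   i=3: 347
  i=4: 102   i=5: 1511   i=6: 2807   i=7: 1006
  i=8: 2749   i=9: 1916     …   i=33: 2898
  i=34: 931
Match at i=34, j=9: e = 34·63 + 9 = 2151.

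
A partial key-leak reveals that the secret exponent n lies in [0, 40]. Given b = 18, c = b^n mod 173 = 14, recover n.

8

Compute 18^0 mod 173 = 1, then multiply by 18 repeatedly:
  18^0=1  18^1=18  18^2=151  18^3=123  18^4=138
  18^5=62  18^6=78  18^7=20  18^8=14
Found 14 at exponent 8.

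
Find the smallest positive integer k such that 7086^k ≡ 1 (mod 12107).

6053

The order of 7086 must divide p − 1 = 12106 = 2 · 6053.
Divisors: 1, 2, 6053, 12106.
Check each in increasing order: 7086^1 ≡ 7086;  7086^2 ≡ 3667;  7086^6053 ≡ 1.
Smallest exponent giving 1 is 6053.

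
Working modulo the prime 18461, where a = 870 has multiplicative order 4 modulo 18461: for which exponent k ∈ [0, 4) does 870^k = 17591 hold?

3

Successive powers of 870 modulo 18461:
  870^0=1  870^1=870  870^2=18460  870^3=17591
So 870^3 ≡ 17591 (mod 18461), giving k = 3.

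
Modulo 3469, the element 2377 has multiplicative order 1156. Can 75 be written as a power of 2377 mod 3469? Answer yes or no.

75 ∈ ⟨2377⟩ iff 75^1156 ≡ 1 (mod 3469), since |⟨2377⟩| = 1156.
75^1156 mod 3469 = 1.
Since 1 = 1, 75 lies in the subgroup.

yes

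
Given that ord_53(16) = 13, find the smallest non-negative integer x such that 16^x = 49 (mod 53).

Successive powers of 16 modulo 53:
  16^0=1  16^1=16  16^2=44  16^3=15  16^4=28  16^5=24
  16^6=13  16^7=49
So 16^7 ≡ 49 (mod 53), giving x = 7.

7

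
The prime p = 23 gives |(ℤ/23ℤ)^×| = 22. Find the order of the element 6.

11

The order of 6 must divide p − 1 = 22 = 2 · 11.
Divisors: 1, 2, 11, 22.
Check each in increasing order: 6^1 ≡ 6;  6^2 ≡ 13;  6^11 ≡ 1.
Smallest exponent giving 1 is 11.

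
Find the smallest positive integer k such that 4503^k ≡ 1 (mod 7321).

7320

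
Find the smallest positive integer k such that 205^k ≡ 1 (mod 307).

The order of 205 must divide p − 1 = 306 = 2 · 3^2 · 17.
Divisors: 1, 2, 3, 6, 9, 17, 18, 34, 51, 102, 153, 306.
Check each in increasing order: 205^1 ≡ 205;  205^2 ≡ 273;  205^3 ≡ 91;  205^6 ≡ 299;  205^9 ≡ 193;  205^17 ≡ 306;  205^18 ≡ 102;  205^34 ≡ 1.
Smallest exponent giving 1 is 34.

34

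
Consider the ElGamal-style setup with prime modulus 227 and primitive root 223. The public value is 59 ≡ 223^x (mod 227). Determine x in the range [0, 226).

158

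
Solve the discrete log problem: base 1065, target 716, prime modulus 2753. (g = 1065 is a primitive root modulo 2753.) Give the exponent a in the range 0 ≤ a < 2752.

Baby-step giant-step with m = ceil(sqrt(2752)) = 53.
Baby table (1065^j mod 2753 for j=0..52):
  0:1  1:1065  2:2742  3:2050  4:121  5:2227  6:1422  7:280
  8:876  9:2426  10:1376  11:844  12:1382  13:1728  14:1316  15:263
  16:2042  17:2613  18:2315  19:1540  20:2065  21:2331  22:2062  23:1889
  24:2095  25:1245  26:1732  27:70  28:219  29:1983  30:344  31:211
  32:1722  33:432  34:329  35:754  36:1887  37:2718  38:1267  39:385
  40:2581  41:1271  42:1892  43:2537  44:1212  45:2376  46:433  47:1394
  48:743  49:1184  50:86  51:741  52:1807
Giant step factor: 1065^(-53) ≡ 1402 (mod 2753).
Scan 716·1402^i mod 2753 for i = 0, 1, …:
  i=0: 716   i=1: 1740   i=2: 322   i=3: 2705
  i=4: 1529   i=5: 1824   i=6: 2464   i=7: 2266
  i=8: 2723   i=9: 1988   i=10: 1140   i=11: 1540
Match at i=11, j=19: a = 11·53 + 19 = 602.

602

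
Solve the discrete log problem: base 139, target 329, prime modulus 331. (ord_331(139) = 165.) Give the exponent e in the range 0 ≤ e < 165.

88

Baby-step giant-step with m = ceil(sqrt(165)) = 13.
Baby table (139^j mod 331 for j=0..12):
  0:1  1:139  2:123  3:216  4:234  5:88  6:316  7:232
  8:141  9:70  10:131  11:4  12:225
Giant step factor: 139^(-13) ≡ 294 (mod 331).
Scan 329·294^i mod 331 for i = 0, 1, …:
  i=0: 329   i=1: 74   i=2: 241   i=3: 20
  i=4: 253   i=5: 238   i=6: 131
Match at i=6, j=10: e = 6·13 + 10 = 88.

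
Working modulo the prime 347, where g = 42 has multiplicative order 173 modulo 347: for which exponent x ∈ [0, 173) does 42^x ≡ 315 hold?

Baby-step giant-step with m = ceil(sqrt(173)) = 14.
Baby table (42^j mod 347 for j=0..13):
  0:1  1:42  2:29  3:177  4:147  5:275  6:99  7:341
  8:95  9:173  10:326  11:159  12:85  13:100
Giant step factor: 42^(-14) ≡ 241 (mod 347).
Scan 315·241^i mod 347 for i = 0, 1, …:
  i=0: 315   i=1: 269   i=2: 287   i=3: 114
  i=4: 61   i=5: 127   i=6: 71   i=7: 108
  i=8: 3   i=9: 29
Match at i=9, j=2: x = 9·14 + 2 = 128.

128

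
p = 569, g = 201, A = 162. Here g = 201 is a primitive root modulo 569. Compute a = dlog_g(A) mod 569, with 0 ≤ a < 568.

374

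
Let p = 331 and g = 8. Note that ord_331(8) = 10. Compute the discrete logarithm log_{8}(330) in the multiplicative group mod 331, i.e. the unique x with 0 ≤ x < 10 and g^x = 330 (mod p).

5

Successive powers of 8 modulo 331:
  8^0=1  8^1=8  8^2=64  8^3=181  8^4=124  8^5=330
So 8^5 ≡ 330 (mod 331), giving x = 5.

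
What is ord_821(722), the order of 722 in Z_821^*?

The order of 722 must divide p − 1 = 820 = 2^2 · 5 · 41.
Divisors: 1, 2, 4, 5, 10, 20, 41, 82, 164, 205, 410, 820.
Check each in increasing order: 722^1 ≡ 722;  722^2 ≡ 770;  722^4 ≡ 138;  722^5 ≡ 295;  722^10 ≡ 820;  722^20 ≡ 1.
Smallest exponent giving 1 is 20.

20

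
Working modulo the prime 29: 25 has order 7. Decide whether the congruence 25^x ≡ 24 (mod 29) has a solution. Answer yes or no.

24 ∈ ⟨25⟩ iff 24^7 ≡ 1 (mod 29), since |⟨25⟩| = 7.
24^7 mod 29 = 1.
Since 1 = 1, 24 lies in the subgroup.

yes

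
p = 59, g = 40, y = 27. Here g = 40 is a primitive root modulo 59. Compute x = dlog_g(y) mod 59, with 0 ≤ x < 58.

36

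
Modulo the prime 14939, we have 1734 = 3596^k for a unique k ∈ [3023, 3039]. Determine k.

3031

Compute 3596^3023 mod 14939 = 2697, then multiply by 3596 repeatedly:
  3596^3023=2697  3596^3024=3001  3596^3025=5638  3596^3026=2025  3596^3027=6607
  3596^3028=5762  3596^3029=14698  3596^3030=14765  3596^3031=1734
Found 1734 at exponent 3031.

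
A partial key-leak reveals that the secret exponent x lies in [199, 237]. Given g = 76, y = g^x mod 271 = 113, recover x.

215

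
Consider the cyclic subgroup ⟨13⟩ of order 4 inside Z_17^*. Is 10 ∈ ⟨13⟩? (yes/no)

⟨13⟩ has order 4; its elements mod 17 are {1, 4, 13, 16}.
10 is not in this set.

no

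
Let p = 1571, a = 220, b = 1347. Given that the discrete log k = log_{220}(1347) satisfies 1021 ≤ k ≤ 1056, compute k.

Compute 220^1021 mod 1571 = 1317, then multiply by 220 repeatedly:
  220^1021=1317  220^1022=676  220^1023=1046  220^1024=754  220^1025=925
  220^1026=841  220^1027=1213  220^1028=1361  220^1029=930  220^1030=370
  220^1031=1279  220^1032=171  220^1033=1487  220^1034=372  220^1035=148
  220^1036=1140  220^1037=1011  220^1038=909  220^1039=463  220^1040=1316
  220^1041=456  220^1042=1347
Found 1347 at exponent 1042.

1042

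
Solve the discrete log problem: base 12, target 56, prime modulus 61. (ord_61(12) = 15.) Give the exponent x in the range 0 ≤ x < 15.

Successive powers of 12 modulo 61:
  12^0=1  12^1=12  12^2=22  12^3=20  12^4=57  12^5=13
  12^6=34  12^7=42  12^8=16  12^9=9  12^10=47  12^11=15
  12^12=58  12^13=25  12^14=56
So 12^14 ≡ 56 (mod 61), giving x = 14.

14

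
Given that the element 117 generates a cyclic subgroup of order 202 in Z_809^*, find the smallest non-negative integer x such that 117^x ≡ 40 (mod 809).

Baby-step giant-step with m = ceil(sqrt(202)) = 15.
Baby table (117^j mod 809 for j=0..14):
  0:1  1:117  2:745  3:602  4:51  5:304  6:781  7:769
  8:174  9:133  10:190  11:387  12:784  13:311  14:791
Giant step factor: 117^(-15) ≡ 373 (mod 809).
Scan 40·373^i mod 809 for i = 0, 1, …:
  i=0: 40   i=1: 358   i=2: 49   i=3: 479
  i=4: 687   i=5: 607   i=6: 700   i=7: 602
Match at i=7, j=3: x = 7·15 + 3 = 108.

108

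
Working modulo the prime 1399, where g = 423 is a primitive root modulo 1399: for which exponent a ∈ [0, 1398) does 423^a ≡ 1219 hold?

1019

Baby-step giant-step with m = ceil(sqrt(1398)) = 38.
Baby table (423^j mod 1399 for j=0..37):
  0:1  1:423  2:1256  3:1067  4:863  5:1309  6:1102  7:279
  8:501  9:674  10:1105  11:149  12:72  13:1077  14:896  15:1278
  16:580  17:515  18:1000  19:502  20:1097  21:962  22:1216  23:935
  24:987  25:599  26:158  27:1081  28:1189  29:706  30:651  31:1169
  32:640  33:713  34:814  35:168  36:1114  37:1158
Giant step factor: 423^(-38) ≡ 920 (mod 1399).
Scan 1219·920^i mod 1399 for i = 0, 1, …:
  i=0: 1219   i=1: 881   i=2: 499   i=3: 208
  i=4: 1096   i=5: 1040   i=6: 1283   i=7: 1003
  i=8: 819   i=9: 818     …   i=25: 1049
  i=26: 1169
Match at i=26, j=31: a = 26·38 + 31 = 1019.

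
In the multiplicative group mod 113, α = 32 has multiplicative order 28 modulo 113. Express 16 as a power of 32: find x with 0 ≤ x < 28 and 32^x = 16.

12

Successive powers of 32 modulo 113:
  32^0=1  32^1=32  32^2=7  32^3=111  32^4=49  32^5=99
  32^6=4  32^7=15  32^8=28  32^9=105  32^10=83  32^11=57
  32^12=16
So 32^12 ≡ 16 (mod 113), giving x = 12.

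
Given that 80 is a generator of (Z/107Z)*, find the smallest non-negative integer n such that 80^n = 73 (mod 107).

91

Baby-step giant-step with m = ceil(sqrt(106)) = 11.
Baby table (80^j mod 107 for j=0..10):
  0:1  1:80  2:87  3:5  4:79  5:7  6:25  7:74
  8:35  9:18  10:49
Giant step factor: 80^(-11) ≡ 96 (mod 107).
Scan 73·96^i mod 107 for i = 0, 1, …:
  i=0: 73   i=1: 53   i=2: 59   i=3: 100
  i=4: 77   i=5: 9   i=6: 8   i=7: 19
  i=8: 5
Match at i=8, j=3: n = 8·11 + 3 = 91.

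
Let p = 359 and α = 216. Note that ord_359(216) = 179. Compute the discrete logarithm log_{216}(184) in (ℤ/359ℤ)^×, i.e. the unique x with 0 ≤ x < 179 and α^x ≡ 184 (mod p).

143

Baby-step giant-step with m = ceil(sqrt(179)) = 14.
Baby table (216^j mod 359 for j=0..13):
  0:1  1:216  2:345  3:207  4:196  5:333  6:128  7:5
  8:3  9:289  10:317  11:262  12:229  13:281
Giant step factor: 216^(-14) ≡ 158 (mod 359).
Scan 184·158^i mod 359 for i = 0, 1, …:
  i=0: 184   i=1: 352   i=2: 330   i=3: 85
  i=4: 147   i=5: 250   i=6: 10   i=7: 144
  i=8: 135   i=9: 149   i=10: 207
Match at i=10, j=3: x = 10·14 + 3 = 143.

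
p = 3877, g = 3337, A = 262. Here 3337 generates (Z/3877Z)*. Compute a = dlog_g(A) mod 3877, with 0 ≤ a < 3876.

Baby-step giant-step with m = ceil(sqrt(3876)) = 63.
Baby table (3337^j mod 3877 for j=0..62):
  0:1  1:3337  2:825  3:355  4:2150  5:2100  6:1961  7:3358
  8:1116  9:2172  10:1851  11:726  12:3414  13:1892  14:1848  15:2346
  16:939  17:827  18:3152  19:3800  20:2810  21:2384  22:3681  23:1161
  24:1134  25:206  26:1193  27:3239  28:3344  29:922  30:2253  31:758
  32:1642  33:1153  34:1577  35:1360  36:2230  37:1547  38:2052  39:742
  40:2528  41:3461  42:3651  43:1853  44:3523  45:1187  46:2602  47:2271
  48:2669  49:984  50:3666  51:1507  52:390  53:2635  54:3836  55:2755
  56:1068  57:953  58:1021  59:3071  60:1016  61:1894  62:768
Giant step factor: 3337^(-63) ≡ 1629 (mod 3877).
Scan 262·1629^i mod 3877 for i = 0, 1, …:
  i=0: 262   i=1: 328   i=2: 3163   i=3: 3871
  i=4: 1857   i=5: 993   i=6: 888   i=7: 431
  i=8: 362   i=9: 394     …   i=50: 1681
  i=51: 1187
Match at i=51, j=45: a = 51·63 + 45 = 3258.

3258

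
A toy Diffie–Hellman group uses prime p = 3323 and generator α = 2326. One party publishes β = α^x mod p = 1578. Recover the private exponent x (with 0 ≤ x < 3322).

Baby-step giant-step with m = ceil(sqrt(3322)) = 58.
Baby table (2326^j mod 3323 for j=0..57):
  0:1  1:2326  2:432  3:1286  4:536  5:611  6:2265  7:1435
  8:1518  9:1842  10:1145  11:1547  12:2836  13:381  14:2288  15:1765
  16:1485  17:1513  18:181  19:2308  20:1763  21:156  22:649  23:932
  24:1236  25:541  26:2272  27:1102  28:1219  29:875  30:1574  31:2501
  32:2076  33:457  34:2945  35:1367  36:2854  37:2373  38:95  39:1652
  40:1164  41:2542  42:1075  43:1554  44:2503  45:82  46:1321  47:2194
  48:2439  49:753  50:257  51:2965  52:1365  53:1525  54:1509  55:846
  56:580  57:3265
Giant step factor: 2326^(-58) ≡ 3094 (mod 3323).
Scan 1578·3094^i mod 3323 for i = 0, 1, …:
  i=0: 1578   i=1: 845   i=2: 2552   i=3: 440
  i=4: 2253   i=5: 2451   i=6: 308   i=7: 2574
  i=8: 2048   i=9: 2874     …   i=51: 1662
  i=52: 1547
Match at i=52, j=11: x = 52·58 + 11 = 3027.

3027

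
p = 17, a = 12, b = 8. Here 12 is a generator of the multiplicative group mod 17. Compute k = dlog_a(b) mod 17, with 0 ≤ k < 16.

2

Successive powers of 12 modulo 17:
  12^0=1  12^1=12  12^2=8
So 12^2 ≡ 8 (mod 17), giving k = 2.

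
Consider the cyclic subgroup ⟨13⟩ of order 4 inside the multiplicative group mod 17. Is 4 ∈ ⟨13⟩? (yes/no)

yes

4 ∈ ⟨13⟩ iff 4^4 ≡ 1 (mod 17), since |⟨13⟩| = 4.
4^4 mod 17 = 1.
Since 1 = 1, 4 lies in the subgroup.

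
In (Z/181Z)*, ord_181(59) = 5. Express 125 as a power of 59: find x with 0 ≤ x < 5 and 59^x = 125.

3

Successive powers of 59 modulo 181:
  59^0=1  59^1=59  59^2=42  59^3=125
So 59^3 ≡ 125 (mod 181), giving x = 3.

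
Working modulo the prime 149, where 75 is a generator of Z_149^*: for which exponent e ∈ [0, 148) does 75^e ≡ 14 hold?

Successive powers of 75 modulo 149:
  75^0=1  75^1=75  75^2=112  75^3=56  75^4=28  75^5=14
So 75^5 ≡ 14 (mod 149), giving e = 5.

5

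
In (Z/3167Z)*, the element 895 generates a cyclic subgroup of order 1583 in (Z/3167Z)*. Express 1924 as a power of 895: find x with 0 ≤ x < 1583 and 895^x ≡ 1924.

Baby-step giant-step with m = ceil(sqrt(1583)) = 40.
Baby table (895^j mod 3167 for j=0..39):
  0:1  1:895  2:2941  3:418  4:404  5:542  6:539  7:1021
  8:1699  9:445  10:2400  11:774  12:2324  13:2428  14:498  15:2330
  16:1464  17:2309  18:1671  19:721  20:2394  21:1738  22:513  23:3087
  24:1241  25:2245  26:1397  27:2517  28:978  29:1218  30:662  31:261
  32:2404  33:1187  34:1420  35:933  36:2114  37:1331  38:453  39:59
Giant step factor: 895^(-40) ≡ 536 (mod 3167).
Scan 1924·536^i mod 3167 for i = 0, 1, …:
  i=0: 1924   i=1: 1989   i=2: 1992   i=3: 433
  i=4: 897   i=5: 2575   i=6: 2555   i=7: 1336
  i=8: 354   i=9: 2891     …   i=35: 919
  i=36: 1699
Match at i=36, j=8: x = 36·40 + 8 = 1448.

1448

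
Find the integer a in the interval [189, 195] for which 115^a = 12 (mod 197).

195

Compute 115^189 mod 197 = 69, then multiply by 115 repeatedly:
  115^189=69  115^190=55  115^191=21  115^192=51  115^193=152
  115^194=144  115^195=12
Found 12 at exponent 195.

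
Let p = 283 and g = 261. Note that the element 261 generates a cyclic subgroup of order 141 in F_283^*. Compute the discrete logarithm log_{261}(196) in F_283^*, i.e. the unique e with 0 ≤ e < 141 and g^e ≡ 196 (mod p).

35

Baby-step giant-step with m = ceil(sqrt(141)) = 12.
Baby table (261^j mod 283 for j=0..11):
  0:1  1:261  2:201  3:106  4:215  5:81  6:199  7:150
  8:96  9:152  10:52  11:271
Giant step factor: 261^(-12) ≡ 134 (mod 283).
Scan 196·134^i mod 283 for i = 0, 1, …:
  i=0: 196   i=1: 228   i=2: 271
Match at i=2, j=11: e = 2·12 + 11 = 35.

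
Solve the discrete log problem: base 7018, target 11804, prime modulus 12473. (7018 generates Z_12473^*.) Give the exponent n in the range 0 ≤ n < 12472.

Baby-step giant-step with m = ceil(sqrt(12472)) = 112.
Baby table (7018^j mod 12473 for j=0..111):
  0:1  1:7018  2:8920  3:11046  4:1133  5:6093  6:3230  7:4699
  8:11443  9:5800  10:5001  11:10469  12:5472  13:10602  14:3391  15:12027
  16:695  17:567  18:319  19:6075  20:1636  21:6288  22:12183  23:10352
  24:7584  25:2221  26:8201  27:4196  28:11248  29:9320  30:11821  31:1855
  32:9051  33:7402  34:9664  35:6251  36:1977  37:4610  38:10491  39:10192
  40:7274  41:9416  42:12007  43:10011  44:9262  45:3913  46:8361  47:4506
  48:4053  49:5514  50:6006  51:3841  52:1985  53:10862  54:7013  55:11249
  56:3865  57:8268  58:428  59:10184  60:1022  61:421  62:10950  63:947
  64:10410  65:3019  66:8188  67:273  68:7545  69:2925  70:9565  71:9957
  72:4480  73:8680  74:10581  75:5689  76:11802  77:5716  78:1720  79:9569
  80:610  81:2741  82:2972  83:2640  84:5115  85:12249  86:12039  87:10073
  88:7823  89:8141  90:7198  91:12387  92:7629  93:6206  94:10465  95:2346
  96:12341  97:9099  98:7495  99:1269  100:120  101:6469  102:10195  103:3382
  104:11230  105:7726  106:937  107:2595  108:1130  109:9985  110:1416  111:8980
Giant step factor: 7018^(-112) ≡ 2988 (mod 12473).
Scan 11804·2988^i mod 12473 for i = 0, 1, …:
  i=0: 11804   i=1: 9181   i=2: 4701   i=3: 1990
  i=4: 8972   i=5: 3859   i=6: 5640   i=7: 1297
  i=8: 8806   i=9: 6771     …   i=79: 1261
  i=80: 1022
Match at i=80, j=60: n = 80·112 + 60 = 9020.

9020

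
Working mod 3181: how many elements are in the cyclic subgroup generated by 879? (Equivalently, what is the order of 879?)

3180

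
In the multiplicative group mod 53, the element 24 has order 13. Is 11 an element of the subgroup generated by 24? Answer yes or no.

no

⟨24⟩ has order 13; its elements mod 53 are {1, 10, 13, 15, 16, 24, 28, 36, 42, 44, 46, 47, 49}.
11 is not in this set.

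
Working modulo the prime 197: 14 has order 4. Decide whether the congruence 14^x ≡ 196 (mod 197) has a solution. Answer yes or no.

196 ∈ ⟨14⟩ iff 196^4 ≡ 1 (mod 197), since |⟨14⟩| = 4.
196^4 mod 197 = 1.
Since 1 = 1, 196 lies in the subgroup.

yes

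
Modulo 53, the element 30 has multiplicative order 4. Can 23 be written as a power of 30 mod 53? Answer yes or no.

yes

⟨30⟩ has order 4; its elements mod 53 are {1, 23, 30, 52}.
23 is in this set.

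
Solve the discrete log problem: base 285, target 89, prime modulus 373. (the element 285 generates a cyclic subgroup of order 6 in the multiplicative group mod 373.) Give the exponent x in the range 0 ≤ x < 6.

5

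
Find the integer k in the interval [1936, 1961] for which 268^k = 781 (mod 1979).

Compute 268^1936 mod 1979 = 297, then multiply by 268 repeatedly:
  268^1936=297  268^1937=436  268^1938=87  268^1939=1547  268^1940=985
  268^1941=773  268^1942=1348  268^1943=1086  268^1944=135  268^1945=558
  268^1946=1119  268^1947=1063  268^1948=1887  268^1949=1071  268^1950=73
  268^1951=1753  268^1952=781
Found 781 at exponent 1952.

1952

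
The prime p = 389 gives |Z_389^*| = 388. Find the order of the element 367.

388

The order of 367 must divide p − 1 = 388 = 2^2 · 97.
Divisors: 1, 2, 4, 97, 194, 388.
Check each in increasing order: 367^1 ≡ 367;  367^2 ≡ 95;  367^4 ≡ 78;  367^97 ≡ 274;  367^194 ≡ 388;  367^388 ≡ 1.
Smallest exponent giving 1 is 388.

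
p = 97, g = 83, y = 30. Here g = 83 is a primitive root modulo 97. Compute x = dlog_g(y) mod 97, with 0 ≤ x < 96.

Baby-step giant-step with m = ceil(sqrt(96)) = 10.
Baby table (83^j mod 97 for j=0..9):
  0:1  1:83  2:2  3:69  4:4  5:41  6:8  7:82
  8:16  9:67
Giant step factor: 83^(-10) ≡ 94 (mod 97).
Scan 30·94^i mod 97 for i = 0, 1, …:
  i=0: 30   i=1: 7   i=2: 76   i=3: 63
  i=4: 5   i=5: 82
Match at i=5, j=7: x = 5·10 + 7 = 57.

57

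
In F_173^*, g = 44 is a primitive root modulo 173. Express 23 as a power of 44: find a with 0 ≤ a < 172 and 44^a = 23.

104

Baby-step giant-step with m = ceil(sqrt(172)) = 14.
Baby table (44^j mod 173 for j=0..13):
  0:1  1:44  2:33  3:68  4:51  5:168  6:126  7:8
  8:6  9:91  10:25  11:62  12:133  13:143
Giant step factor: 44^(-14) ≡ 73 (mod 173).
Scan 23·73^i mod 173 for i = 0, 1, …:
  i=0: 23   i=1: 122   i=2: 83   i=3: 4
  i=4: 119   i=5: 37   i=6: 106   i=7: 126
Match at i=7, j=6: a = 7·14 + 6 = 104.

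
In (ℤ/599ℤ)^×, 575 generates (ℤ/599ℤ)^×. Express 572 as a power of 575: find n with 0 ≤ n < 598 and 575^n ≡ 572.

223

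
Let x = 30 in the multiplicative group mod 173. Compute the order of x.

172

The order of 30 must divide p − 1 = 172 = 2^2 · 43.
Divisors: 1, 2, 4, 43, 86, 172.
Check each in increasing order: 30^1 ≡ 30;  30^2 ≡ 35;  30^4 ≡ 14;  30^43 ≡ 93;  30^86 ≡ 172;  30^172 ≡ 1.
Smallest exponent giving 1 is 172.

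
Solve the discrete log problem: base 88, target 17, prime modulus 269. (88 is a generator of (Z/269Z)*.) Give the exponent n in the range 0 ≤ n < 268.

Baby-step giant-step with m = ceil(sqrt(268)) = 17.
Baby table (88^j mod 269 for j=0..16):
  0:1  1:88  2:212  3:95  4:21  5:234  6:148  7:112
  8:172  9:72  10:149  11:200  12:115  13:167  14:170  15:165
  16:263
Giant step factor: 88^(-17) ≡ 27 (mod 269).
Scan 17·27^i mod 269 for i = 0, 1, …:
  i=0: 17   i=1: 190   i=2: 19   i=3: 244
  i=4: 132   i=5: 67   i=6: 195   i=7: 154
  i=8: 123   i=9: 93     …   i=14: 145
  i=15: 149
Match at i=15, j=10: n = 15·17 + 10 = 265.

265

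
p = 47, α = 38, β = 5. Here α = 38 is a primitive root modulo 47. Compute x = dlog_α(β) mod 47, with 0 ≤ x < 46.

19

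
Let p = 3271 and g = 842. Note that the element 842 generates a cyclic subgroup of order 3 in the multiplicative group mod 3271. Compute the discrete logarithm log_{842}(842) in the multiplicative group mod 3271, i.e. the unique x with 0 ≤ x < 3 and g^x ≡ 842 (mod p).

Successive powers of 842 modulo 3271:
  842^0=1  842^1=842
So 842^1 ≡ 842 (mod 3271), giving x = 1.

1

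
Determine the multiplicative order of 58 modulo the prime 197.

196

The order of 58 must divide p − 1 = 196 = 2^2 · 7^2.
Divisors: 1, 2, 4, 7, 14, 28, 49, 98, 196.
Check each in increasing order: 58^1 ≡ 58;  58^2 ≡ 15;  58^4 ≡ 28;  58^7 ≡ 129;  58^14 ≡ 93;  58^28 ≡ 178;  58^49 ≡ 183;  58^98 ≡ 196;  58^196 ≡ 1.
Smallest exponent giving 1 is 196.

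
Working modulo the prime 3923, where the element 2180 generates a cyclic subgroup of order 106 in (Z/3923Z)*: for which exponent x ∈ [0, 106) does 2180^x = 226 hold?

65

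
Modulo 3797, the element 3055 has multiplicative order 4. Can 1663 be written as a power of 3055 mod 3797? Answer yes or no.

no

⟨3055⟩ has order 4; its elements mod 3797 are {1, 742, 3055, 3796}.
1663 is not in this set.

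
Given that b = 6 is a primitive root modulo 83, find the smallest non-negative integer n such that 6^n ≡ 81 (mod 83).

50

Baby-step giant-step with m = ceil(sqrt(82)) = 10.
Baby table (6^j mod 83 for j=0..9):
  0:1  1:6  2:36  3:50  4:51  5:57  6:10  7:60
  8:28  9:2
Giant step factor: 6^(-10) ≡ 7 (mod 83).
Scan 81·7^i mod 83 for i = 0, 1, …:
  i=0: 81   i=1: 69   i=2: 68   i=3: 61
  i=4: 12   i=5: 1
Match at i=5, j=0: n = 5·10 + 0 = 50.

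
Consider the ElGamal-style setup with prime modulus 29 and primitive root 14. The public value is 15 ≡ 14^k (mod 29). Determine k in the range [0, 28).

15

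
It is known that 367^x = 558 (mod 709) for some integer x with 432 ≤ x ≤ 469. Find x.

460

Compute 367^432 mod 709 = 87, then multiply by 367 repeatedly:
  367^432=87  367^433=24  367^434=300  367^435=205  367^436=81
  367^437=658  367^438=426  367^439=362  367^440=271  367^441=197
  367^442=690  367^443=117  367^444=399  367^445=379  367^446=129
  367^447=549  367^448=127  367^449=524  367^450=169  367^451=340
  367^452=705  367^453=659  367^454=84  367^455=341  367^456=363
  367^457=638  367^458=176  367^459=73  367^460=558
Found 558 at exponent 460.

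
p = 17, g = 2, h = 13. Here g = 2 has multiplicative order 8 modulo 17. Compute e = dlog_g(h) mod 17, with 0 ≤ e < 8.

6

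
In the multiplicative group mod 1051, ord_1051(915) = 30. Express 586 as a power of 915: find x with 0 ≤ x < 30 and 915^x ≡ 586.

19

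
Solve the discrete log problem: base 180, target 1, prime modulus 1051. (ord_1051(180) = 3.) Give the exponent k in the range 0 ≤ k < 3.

0

Successive powers of 180 modulo 1051:
  180^0=1
So 180^0 ≡ 1 (mod 1051), giving k = 0.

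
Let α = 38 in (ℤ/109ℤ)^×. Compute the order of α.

The order of 38 must divide p − 1 = 108 = 2^2 · 3^3.
Divisors: 1, 2, 3, 4, 6, 9, 12, 18, 27, 36, 54, 108.
Check each in increasing order: 38^1 ≡ 38;  38^2 ≡ 27;  38^3 ≡ 45;  38^4 ≡ 75;  38^6 ≡ 63;  38^9 ≡ 1.
Smallest exponent giving 1 is 9.

9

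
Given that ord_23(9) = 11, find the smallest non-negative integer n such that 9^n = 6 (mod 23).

4

Successive powers of 9 modulo 23:
  9^0=1  9^1=9  9^2=12  9^3=16  9^4=6
So 9^4 ≡ 6 (mod 23), giving n = 4.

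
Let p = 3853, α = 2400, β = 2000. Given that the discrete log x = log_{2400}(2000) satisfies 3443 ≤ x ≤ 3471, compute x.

3443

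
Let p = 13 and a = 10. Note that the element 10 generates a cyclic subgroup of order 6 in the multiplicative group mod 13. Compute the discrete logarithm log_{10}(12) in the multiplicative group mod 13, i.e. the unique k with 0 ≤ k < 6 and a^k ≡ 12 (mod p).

3

Successive powers of 10 modulo 13:
  10^0=1  10^1=10  10^2=9  10^3=12
So 10^3 ≡ 12 (mod 13), giving k = 3.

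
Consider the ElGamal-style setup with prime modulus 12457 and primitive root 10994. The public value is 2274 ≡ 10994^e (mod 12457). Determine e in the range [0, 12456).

4668

Baby-step giant-step with m = ceil(sqrt(12456)) = 112.
Baby table (10994^j mod 12457 for j=0..111):
  0:1  1:10994  2:10222  3:6071  4:12425  5:9445  6:9235  7:5040
  8:1024  9:9185  10:3448  11:661  12:4603  13:5048  14:1777  15:3762
  16:2188  17:405  18:5421  19:4186  20:4726  21:11954  22:926  23:3075
  24:10709  25:3639  26:7739  27:1256  28:6108  29:8122  30:1492  31:9636
  32:3856  33:1693  34:2084  35:3073  36:1178  37:8109  38:8054  39:1320
  40:12132  41:2109  42:3869  43:7588  44:10400  45:7254  46:762  47:6324
  48:3539  49:4555  50:530  51:9401  52:11322  53:3724  54:7954  55:10593
  56:11406  57:5402  58:7069  59:9820  60:8718  61:1534  62:10475  63:9642
  64:7535  65:740  66:1139  67:2881  68:8020  69:1234  70:923  71:7464
  72:4957  73:10340  74:7835  75:10292  76:3317  77:5459  78:10877  79:6995
  80:5969  81:12167  82:732  83:386  84:8304  85:9280  86:1490  87:105
  88:8326  89:2008  90:2148  91:9097  92:7622  93:10486  94:6006  95:7864
  96:5236  97:787  98:7120  99:9949  100:6846  101:12187  102:8843  103:5514
  104:5154  105:8640  106:3535  107:10407  108:9470  109:10031  110:11450  111:3315
Giant step factor: 10994^(-112) ≡ 6978 (mod 12457).
Scan 2274·6978^i mod 12457 for i = 0, 1, …:
  i=0: 2274   i=1: 10211   i=2: 10775   i=3: 9955
  i=4: 5758   i=5: 5499   i=6: 4462   i=7: 5793
  i=8: 589   i=9: 11689     …   i=40: 9021
  i=41: 3317
Match at i=41, j=76: e = 41·112 + 76 = 4668.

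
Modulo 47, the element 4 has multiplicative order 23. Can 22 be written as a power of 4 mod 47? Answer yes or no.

no

22 ∈ ⟨4⟩ iff 22^23 ≡ 1 (mod 47), since |⟨4⟩| = 23.
22^23 mod 47 = 46.
Since 46 ≠ 1, 22 does not lie in the subgroup.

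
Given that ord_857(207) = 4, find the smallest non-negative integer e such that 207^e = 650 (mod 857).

Successive powers of 207 modulo 857:
  207^0=1  207^1=207  207^2=856  207^3=650
So 207^3 ≡ 650 (mod 857), giving e = 3.

3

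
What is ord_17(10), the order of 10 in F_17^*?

16

The order of 10 must divide p − 1 = 16 = 2^4.
Divisors: 1, 2, 4, 8, 16.
Check each in increasing order: 10^1 ≡ 10;  10^2 ≡ 15;  10^4 ≡ 4;  10^8 ≡ 16;  10^16 ≡ 1.
Smallest exponent giving 1 is 16.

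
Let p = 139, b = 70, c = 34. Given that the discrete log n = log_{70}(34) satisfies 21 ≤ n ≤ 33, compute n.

Compute 70^21 mod 139 = 33, then multiply by 70 repeatedly:
  70^21=33  70^22=86  70^23=43  70^24=91  70^25=115
  70^26=127  70^27=133  70^28=136  70^29=68  70^30=34
Found 34 at exponent 30.

30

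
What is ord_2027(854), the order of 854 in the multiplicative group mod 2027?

1013

The order of 854 must divide p − 1 = 2026 = 2 · 1013.
Divisors: 1, 2, 1013, 2026.
Check each in increasing order: 854^1 ≡ 854;  854^2 ≡ 1623;  854^1013 ≡ 1.
Smallest exponent giving 1 is 1013.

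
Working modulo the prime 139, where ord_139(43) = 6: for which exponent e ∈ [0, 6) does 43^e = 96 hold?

Successive powers of 43 modulo 139:
  43^0=1  43^1=43  43^2=42  43^3=138  43^4=96
So 43^4 ≡ 96 (mod 139), giving e = 4.

4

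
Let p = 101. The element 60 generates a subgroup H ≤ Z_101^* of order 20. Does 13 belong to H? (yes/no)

⟨60⟩ has order 20; its elements mod 101 are {1, 6, 10, 14, 17, 32, 36, 39, 41, 44, 57, 60, 62, 65, 69, 84, 87, 91, 95, 100}.
13 is not in this set.

no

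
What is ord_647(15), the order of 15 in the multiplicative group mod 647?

646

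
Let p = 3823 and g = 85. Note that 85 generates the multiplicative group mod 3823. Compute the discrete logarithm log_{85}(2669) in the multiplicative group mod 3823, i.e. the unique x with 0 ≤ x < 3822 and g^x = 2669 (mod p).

1539

Baby-step giant-step with m = ceil(sqrt(3822)) = 62.
Baby table (85^j mod 3823 for j=0..61):
  0:1  1:85  2:3402  3:2445  4:1383  5:2865  6:2676  7:1903
  8:1189  9:1667  10:244  11:1625  12:497  13:192  14:1028  15:3274
  16:3034  17:1749  18:3391  19:1510  20:2191  21:2731  22:2755  23:972
  24:2337  25:3672  26:2457  27:2403  28:1636  29:1432  30:3207  31:1162
  32:3195  33:142  34:601  35:1386  36:3120  37:1413  38:1592  39:1515
  40:2616  41:626  42:3511  43:241  44:1370  45:1760  46:503  47:702
  48:2325  49:2652  50:3686  51:3647  52:332  53:1459  54:1679  55:1264
  56:396  57:3076  58:1496  59:1001  60:979  61:2932
Giant step factor: 85^(-62) ≡ 1255 (mod 3823).
Scan 2669·1255^i mod 3823 for i = 0, 1, …:
  i=0: 2669   i=1: 647   i=2: 1509   i=3: 1410
  i=4: 3324   i=5: 727   i=6: 2511   i=7: 1153
  i=8: 1921   i=9: 2365     …   i=23: 2382
  i=24: 3647
Match at i=24, j=51: x = 24·62 + 51 = 1539.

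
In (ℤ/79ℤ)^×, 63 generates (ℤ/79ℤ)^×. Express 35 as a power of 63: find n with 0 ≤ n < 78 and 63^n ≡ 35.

73

Baby-step giant-step with m = ceil(sqrt(78)) = 9.
Baby table (63^j mod 79 for j=0..8):
  0:1  1:63  2:19  3:12  4:45  5:70  6:65  7:66
  8:50
Giant step factor: 63^(-9) ≡ 71 (mod 79).
Scan 35·71^i mod 79 for i = 0, 1, …:
  i=0: 35   i=1: 36   i=2: 28   i=3: 13
  i=4: 54   i=5: 42   i=6: 59   i=7: 2
  i=8: 63
Match at i=8, j=1: n = 8·9 + 1 = 73.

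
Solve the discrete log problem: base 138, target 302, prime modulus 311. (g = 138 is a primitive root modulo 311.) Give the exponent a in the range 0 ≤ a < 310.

Baby-step giant-step with m = ceil(sqrt(310)) = 18.
Baby table (138^j mod 311 for j=0..17):
  0:1  1:138  2:73  3:122  4:42  5:198  6:267  7:148
  8:209  9:230  10:18  11:307  12:70  13:19  14:134  15:143
  16:141  17:176
Giant step factor: 138^(-18) ≡ 197 (mod 311).
Scan 302·197^i mod 311 for i = 0, 1, …:
  i=0: 302   i=1: 93   i=2: 283   i=3: 82
  i=4: 293   i=5: 186   i=6: 255   i=7: 164
  i=8: 275   i=9: 61   i=10: 199   i=11: 17
  i=12: 239   i=13: 122
Match at i=13, j=3: a = 13·18 + 3 = 237.

237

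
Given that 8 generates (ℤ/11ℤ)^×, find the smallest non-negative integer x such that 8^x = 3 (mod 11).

6

Successive powers of 8 modulo 11:
  8^0=1  8^1=8  8^2=9  8^3=6  8^4=4  8^5=10
  8^6=3
So 8^6 ≡ 3 (mod 11), giving x = 6.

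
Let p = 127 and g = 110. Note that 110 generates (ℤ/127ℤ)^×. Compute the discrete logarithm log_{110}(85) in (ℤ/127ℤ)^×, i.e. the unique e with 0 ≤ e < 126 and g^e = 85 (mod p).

121

Baby-step giant-step with m = ceil(sqrt(126)) = 12.
Baby table (110^j mod 127 for j=0..11):
  0:1  1:110  2:35  3:40  4:82  5:3  6:76  7:105
  8:120  9:119  10:9  11:101
Giant step factor: 110^(-12) ≡ 25 (mod 127).
Scan 85·25^i mod 127 for i = 0, 1, …:
  i=0: 85   i=1: 93   i=2: 39   i=3: 86
  i=4: 118   i=5: 29   i=6: 90   i=7: 91
  i=8: 116   i=9: 106   i=10: 110
Match at i=10, j=1: e = 10·12 + 1 = 121.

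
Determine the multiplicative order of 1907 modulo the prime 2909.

2908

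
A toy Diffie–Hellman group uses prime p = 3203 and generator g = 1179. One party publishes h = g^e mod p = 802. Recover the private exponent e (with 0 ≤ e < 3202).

1029

Baby-step giant-step with m = ceil(sqrt(3202)) = 57.
Baby table (1179^j mod 3203 for j=0..56):
  0:1  1:1179  2:3142  3:1750  4:518  5:2152  6:432  7:51
  8:2475  9:92  10:2769  11:794  12:850  13:2814  14:2601  15:1308
  16:1489  17:287  18:2058  19:1711  20:2582  21:1328  22:2648  23:2270
  24:1825  25:2462  26:780  27:359  28:465  29:522  30:462  31:188
  32:645  33:1344  34:2294  35:1294  36:998  37:1141  38:3182  39:865
  40:1281  41:1686  42:1934  43:2853  44:537  45:2132  46:2476  47:1271
  48:2708  49:2544  50:1368  51:1763  52:3033  53:1359  54:761  55:379
  56:1624
Giant step factor: 1179^(-57) ≡ 2299 (mod 3203).
Scan 802·2299^i mod 3203 for i = 0, 1, …:
  i=0: 802   i=1: 2073   i=2: 2966   i=3: 2850
  i=4: 2015   i=5: 947   i=6: 2316   i=7: 1098
  i=8: 338   i=9: 1936     …   i=17: 2046
  i=18: 1750
Match at i=18, j=3: e = 18·57 + 3 = 1029.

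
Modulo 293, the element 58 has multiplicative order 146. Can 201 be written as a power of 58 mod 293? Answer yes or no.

201 ∈ ⟨58⟩ iff 201^146 ≡ 1 (mod 293), since |⟨58⟩| = 146.
201^146 mod 293 = 292.
Since 292 ≠ 1, 201 does not lie in the subgroup.

no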